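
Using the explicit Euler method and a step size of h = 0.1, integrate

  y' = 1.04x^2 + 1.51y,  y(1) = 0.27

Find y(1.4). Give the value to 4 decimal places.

Euler: y_{n+1} = y_n + h·f(x_n, y_n).
x=1.000000, y=0.270000: f=1.447700 → y ← 0.270000 + 0.1·1.447700 = 0.414770
x=1.100000, y=0.414770: f=1.884703 → y ← 0.414770 + 0.1·1.884703 = 0.603240
x=1.200000, y=0.603240: f=2.408493 → y ← 0.603240 + 0.1·2.408493 = 0.844090
x=1.300000, y=0.844090: f=3.032175 → y ← 0.844090 + 0.1·3.032175 = 1.147307
y(1.4) ≈ 1.1473

1.1473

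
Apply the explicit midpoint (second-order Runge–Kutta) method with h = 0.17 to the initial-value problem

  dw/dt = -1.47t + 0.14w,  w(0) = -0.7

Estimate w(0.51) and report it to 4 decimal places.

Midpoint: k1 = f(t_n, w_n); k2 = f(t_n + h/2, w_n + (h/2)·k1); w_{n+1} = w_n + h·k2.
t=0.000000, w=-0.700000:
  k1 = f(0.000000, -0.700000) = -0.098000
  k2 = f(0.085000, -0.708330) = -0.224116
  w ← -0.700000 + 0.17·(-0.224116) = -0.738100
t=0.170000, w=-0.738100:
  k1 = f(0.170000, -0.738100) = -0.353234
  k2 = f(0.255000, -0.768125) = -0.482387
  w ← -0.738100 + 0.17·(-0.482387) = -0.820106
t=0.340000, w=-0.820106:
  k1 = f(0.340000, -0.820106) = -0.614615
  k2 = f(0.425000, -0.872348) = -0.746879
  w ← -0.820106 + 0.17·(-0.746879) = -0.947075
w(0.51) ≈ -0.9471

-0.9471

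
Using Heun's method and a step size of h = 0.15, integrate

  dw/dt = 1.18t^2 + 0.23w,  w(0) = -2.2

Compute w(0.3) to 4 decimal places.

-2.3450

Heun: k1 = f(t_n, w_n); k2 = f(t_n + h, w_n + h·k1); w_{n+1} = w_n + (h/2)·(k1 + k2).
t=0.000000, w=-2.200000:
  k1 = f(0.000000, -2.200000) = -0.506000
  k2 = f(0.150000, -2.275900) = -0.496907
  w ← -2.200000 + (0.15/2)·(-0.506000 + (-0.496907)) = -2.275218
t=0.150000, w=-2.275218:
  k1 = f(0.150000, -2.275218) = -0.496750
  k2 = f(0.300000, -2.349731) = -0.434238
  w ← -2.275218 + (0.15/2)·(-0.496750 + (-0.434238)) = -2.345042
w(0.3) ≈ -2.3450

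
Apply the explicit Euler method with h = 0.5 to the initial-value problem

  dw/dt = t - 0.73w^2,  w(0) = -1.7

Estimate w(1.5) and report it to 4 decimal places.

Euler: w_{n+1} = w_n + h·f(t_n, w_n).
t=0.000000, w=-1.700000: f=-2.109700 → w ← -1.700000 + 0.5·(-2.109700) = -2.754850
t=0.500000, w=-2.754850: f=-5.040115 → w ← -2.754850 + 0.5·(-5.040115) = -5.274907
t=1.000000, w=-5.274907: f=-19.311994 → w ← -5.274907 + 0.5·(-19.311994) = -14.930904
w(1.5) ≈ -14.9309

-14.9309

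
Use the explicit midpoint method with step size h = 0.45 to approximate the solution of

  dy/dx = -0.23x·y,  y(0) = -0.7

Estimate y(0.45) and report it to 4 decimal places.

Midpoint: k1 = f(x_n, y_n); k2 = f(x_n + h/2, y_n + (h/2)·k1); y_{n+1} = y_n + h·k2.
x=0.000000, y=-0.700000:
  k1 = f(0.000000, -0.700000) = 0.000000
  k2 = f(0.225000, -0.700000) = 0.036225
  y ← -0.700000 + 0.45·0.036225 = -0.683699
y(0.45) ≈ -0.6837

-0.6837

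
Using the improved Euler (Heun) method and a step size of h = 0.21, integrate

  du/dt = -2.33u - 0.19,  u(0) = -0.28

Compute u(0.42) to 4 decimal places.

-0.1604

Heun: k1 = f(t_n, u_n); k2 = f(t_n + h, u_n + h·k1); u_{n+1} = u_n + (h/2)·(k1 + k2).
t=0.000000, u=-0.280000:
  k1 = f(0.000000, -0.280000) = 0.462400
  k2 = f(0.210000, -0.182896) = 0.236148
  u ← -0.280000 + (0.21/2)·(0.462400 + 0.236148) = -0.206652
t=0.210000, u=-0.206652:
  k1 = f(0.210000, -0.206652) = 0.291500
  k2 = f(0.420000, -0.145437) = 0.148869
  u ← -0.206652 + (0.21/2)·(0.291500 + 0.148869) = -0.160414
u(0.42) ≈ -0.1604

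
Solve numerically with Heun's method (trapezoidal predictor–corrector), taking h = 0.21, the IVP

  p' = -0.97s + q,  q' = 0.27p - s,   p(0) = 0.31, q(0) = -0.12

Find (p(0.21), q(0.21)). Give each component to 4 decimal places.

Heun on (p,q): k1 = f(s_n, state_n); k2 = f(s_n + h, state_n + h·k1); state_{n+1} = state_n + (h/2)·(k1 + k2).
0.000000: (0.310000, -0.120000)
  k1 = (-0.120000, 0.083700)
  predictor → (0.284800, -0.102423)
  k2 = (-0.306123, -0.133104)
  → (0.265257, -0.125187)
(p(0.21), q(0.21)) ≈ (0.2653, -0.1252)

0.2653, -0.1252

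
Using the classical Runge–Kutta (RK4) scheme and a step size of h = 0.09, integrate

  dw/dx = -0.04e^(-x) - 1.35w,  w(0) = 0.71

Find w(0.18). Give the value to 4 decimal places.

0.5510

RK4: k1 = f(x_n, w_n); k2 = f(x_n + h/2, w_n + (h/2)·k1); k3 = f(x_n + h/2, w_n + (h/2)·k2); k4 = f(x_n + h, w_n + h·k3); w_{n+1} = w_n + (h/6)·(k1 + 2k2 + 2k3 + k4).
x=0.000000, w=0.710000:
  k1 = f(0.000000, 0.710000) = -0.998500
  k2 = f(0.045000, 0.665067) = -0.936081
  k3 = f(0.045000, 0.667876) = -0.939873
  k4 = f(0.090000, 0.625411) = -0.880863
  w ← 0.710000 + (0.09/6)·(k1 + 2k2 + 2k3 + k4) = 0.625531
x=0.090000, w=0.625531:
  k1 = f(0.090000, 0.625531) = -0.881024
  k2 = f(0.135000, 0.585885) = -0.825893
  k3 = f(0.135000, 0.588366) = -0.829242
  k4 = f(0.180000, 0.550899) = -0.777125
  w ← 0.625531 + (0.09/6)·(k1 + 2k2 + 2k3 + k4) = 0.551005
w(0.18) ≈ 0.5510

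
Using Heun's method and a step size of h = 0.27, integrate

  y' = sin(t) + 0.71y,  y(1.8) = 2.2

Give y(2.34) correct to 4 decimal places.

3.7927

Heun: k1 = f(t_n, y_n); k2 = f(t_n + h, y_n + h·k1); y_{n+1} = y_n + (h/2)·(k1 + k2).
t=1.800000, y=2.200000:
  k1 = f(1.800000, 2.200000) = 2.535848
  k2 = f(2.070000, 2.884679) = 2.926086
  y ← 2.200000 + (0.27/2)·(2.535848 + 2.926086) = 2.937361
t=2.070000, y=2.937361:
  k1 = f(2.070000, 2.937361) = 2.963490
  k2 = f(2.340000, 3.737503) = 3.372092
  y ← 2.937361 + (0.27/2)·(2.963490 + 3.372092) = 3.792665
y(2.34) ≈ 3.7927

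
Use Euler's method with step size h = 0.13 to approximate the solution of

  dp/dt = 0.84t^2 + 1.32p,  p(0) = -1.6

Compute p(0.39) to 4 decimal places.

-2.5636

Euler: p_{n+1} = p_n + h·f(t_n, p_n).
t=0.000000, p=-1.600000: f=-2.112000 → p ← -1.600000 + 0.13·(-2.112000) = -1.874560
t=0.130000, p=-1.874560: f=-2.460223 → p ← -1.874560 + 0.13·(-2.460223) = -2.194389
t=0.260000, p=-2.194389: f=-2.839810 → p ← -2.194389 + 0.13·(-2.839810) = -2.563564
p(0.39) ≈ -2.5636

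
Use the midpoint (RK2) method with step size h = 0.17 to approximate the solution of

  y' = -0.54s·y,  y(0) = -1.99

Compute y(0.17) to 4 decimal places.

-1.9745

Midpoint: k1 = f(s_n, y_n); k2 = f(s_n + h/2, y_n + (h/2)·k1); y_{n+1} = y_n + h·k2.
s=0.000000, y=-1.990000:
  k1 = f(0.000000, -1.990000) = 0.000000
  k2 = f(0.085000, -1.990000) = 0.091341
  y ← -1.990000 + 0.17·0.091341 = -1.974472
y(0.17) ≈ -1.9745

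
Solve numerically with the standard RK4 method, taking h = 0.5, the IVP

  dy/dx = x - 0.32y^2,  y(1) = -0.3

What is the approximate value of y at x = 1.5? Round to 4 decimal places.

0.3196

RK4: k1 = f(x_n, y_n); k2 = f(x_n + h/2, y_n + (h/2)·k1); k3 = f(x_n + h/2, y_n + (h/2)·k2); k4 = f(x_n + h, y_n + h·k3); y_{n+1} = y_n + (h/6)·(k1 + 2k2 + 2k3 + k4).
x=1.000000, y=-0.300000:
  k1 = f(1.000000, -0.300000) = 0.971200
  k2 = f(1.250000, -0.057200) = 1.248953
  k3 = f(1.250000, 0.012238) = 1.249952
  k4 = f(1.500000, 0.324976) = 1.466205
  y ← -0.300000 + (0.5/6)·(k1 + 2k2 + 2k3 + k4) = 0.319601
y(1.5) ≈ 0.3196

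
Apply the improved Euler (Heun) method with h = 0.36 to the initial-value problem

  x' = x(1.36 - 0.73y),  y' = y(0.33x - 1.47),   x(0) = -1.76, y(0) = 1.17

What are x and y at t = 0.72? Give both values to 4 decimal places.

-3.4426, 0.3156

Heun on (x,y): k1 = f(t_n, state_n); k2 = f(t_n + h, state_n + h·k1); state_{n+1} = state_n + (h/2)·(k1 + k2).
0.000000: (-1.760000, 1.170000)
  k1 = (-0.890384, -2.399436)
  predictor → (-2.080538, 0.306203)
  k2 = (-2.364473, -0.660351)
  → (-2.345874, 0.619238)
0.360000: (-2.345874, 0.619238)
  k1 = (-2.129951, -1.389657)
  predictor → (-3.112656, 0.118962)
  k2 = (-3.962903, -0.297069)
  → (-3.442588, 0.315628)
(x(0.72), y(0.72)) ≈ (-3.4426, 0.3156)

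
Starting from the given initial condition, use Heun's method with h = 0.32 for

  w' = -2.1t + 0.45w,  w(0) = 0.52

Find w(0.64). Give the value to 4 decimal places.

0.2308

Heun: k1 = f(t_n, w_n); k2 = f(t_n + h, w_n + h·k1); w_{n+1} = w_n + (h/2)·(k1 + k2).
t=0.000000, w=0.520000:
  k1 = f(0.000000, 0.520000) = 0.234000
  k2 = f(0.320000, 0.594880) = -0.404304
  w ← 0.520000 + (0.32/2)·(0.234000 + (-0.404304)) = 0.492751
t=0.320000, w=0.492751:
  k1 = f(0.320000, 0.492751) = -0.450262
  k2 = f(0.640000, 0.348668) = -1.187100
  w ← 0.492751 + (0.32/2)·(-0.450262 + (-1.187100)) = 0.230774
w(0.64) ≈ 0.2308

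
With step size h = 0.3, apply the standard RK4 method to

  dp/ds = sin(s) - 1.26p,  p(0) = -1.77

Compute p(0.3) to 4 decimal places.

-1.1734

RK4: k1 = f(s_n, p_n); k2 = f(s_n + h/2, p_n + (h/2)·k1); k3 = f(s_n + h/2, p_n + (h/2)·k2); k4 = f(s_n + h, p_n + h·k3); p_{n+1} = p_n + (h/6)·(k1 + 2k2 + 2k3 + k4).
s=0.000000, p=-1.770000:
  k1 = f(0.000000, -1.770000) = 2.230200
  k2 = f(0.150000, -1.435470) = 1.958130
  k3 = f(0.150000, -1.476280) = 2.009551
  k4 = f(0.300000, -1.167135) = 1.766110
  p ← -1.770000 + (0.3/6)·(k1 + 2k2 + 2k3 + k4) = -1.173416
p(0.3) ≈ -1.1734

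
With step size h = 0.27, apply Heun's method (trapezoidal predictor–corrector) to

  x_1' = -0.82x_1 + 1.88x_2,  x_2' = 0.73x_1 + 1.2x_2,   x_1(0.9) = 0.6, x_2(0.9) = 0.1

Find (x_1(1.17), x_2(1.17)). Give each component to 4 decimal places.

0.5652, 0.2670

Heun on (x_1,x_2): k1 = f(t_n, state_n); k2 = f(t_n + h, state_n + h·k1); state_{n+1} = state_n + (h/2)·(k1 + k2).
0.900000: (0.600000, 0.100000)
  k1 = (-0.304000, 0.558000)
  predictor → (0.517920, 0.250660)
  k2 = (0.046546, 0.678874)
  → (0.565244, 0.266978)
(x_1(1.17), x_2(1.17)) ≈ (0.5652, 0.2670)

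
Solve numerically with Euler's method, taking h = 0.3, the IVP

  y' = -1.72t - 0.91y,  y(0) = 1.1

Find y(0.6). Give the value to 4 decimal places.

Euler: y_{n+1} = y_n + h·f(t_n, y_n).
t=0.000000, y=1.100000: f=-1.001000 → y ← 1.100000 + 0.3·(-1.001000) = 0.799700
t=0.300000, y=0.799700: f=-1.243727 → y ← 0.799700 + 0.3·(-1.243727) = 0.426582
y(0.6) ≈ 0.4266

0.4266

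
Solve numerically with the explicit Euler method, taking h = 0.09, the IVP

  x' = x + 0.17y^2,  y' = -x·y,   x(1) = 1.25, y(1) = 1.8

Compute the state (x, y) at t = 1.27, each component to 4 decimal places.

Euler on (x,y): x_{n+1} = x_n + h·x', y_{n+1} = y_n + h·y'.
1.000000: (1.250000, 1.800000); f=(1.800800, -2.250000) → (1.412072, 1.597500)
1.090000: (1.412072, 1.597500); f=(1.845913, -2.255785) → (1.578204, 1.394479)
1.180000: (1.578204, 1.394479); f=(1.908782, -2.200773) → (1.749995, 1.196410)
(x(1.27), y(1.27)) ≈ (1.7500, 1.1964)

1.7500, 1.1964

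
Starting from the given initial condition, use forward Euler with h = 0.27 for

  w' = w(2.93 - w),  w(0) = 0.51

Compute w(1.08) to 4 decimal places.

Euler: w_{n+1} = w_n + h·f(x_n, w_n).
x=0.000000, w=0.510000: f=1.234200 → w ← 0.510000 + 0.27·1.234200 = 0.843234
x=0.270000, w=0.843234: f=1.759632 → w ← 0.843234 + 0.27·1.759632 = 1.318335
x=0.540000, w=1.318335: f=2.124714 → w ← 1.318335 + 0.27·2.124714 = 1.892008
x=0.810000, w=1.892008: f=1.963890 → w ← 1.892008 + 0.27·1.963890 = 2.422258
w(1.08) ≈ 2.4223

2.4223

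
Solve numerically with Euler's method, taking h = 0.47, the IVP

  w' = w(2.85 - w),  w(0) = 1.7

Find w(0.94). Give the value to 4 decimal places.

2.9034

Euler: w_{n+1} = w_n + h·f(t_n, w_n).
t=0.000000, w=1.700000: f=1.955000 → w ← 1.700000 + 0.47·1.955000 = 2.618850
t=0.470000, w=2.618850: f=0.605347 → w ← 2.618850 + 0.47·0.605347 = 2.903363
w(0.94) ≈ 2.9034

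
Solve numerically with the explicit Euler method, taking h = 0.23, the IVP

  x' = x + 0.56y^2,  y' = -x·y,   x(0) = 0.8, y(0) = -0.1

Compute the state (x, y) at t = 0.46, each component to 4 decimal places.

Euler on (x,y): x_{n+1} = x_n + h·x', y_{n+1} = y_n + h·y'.
0.000000: (0.800000, -0.100000); f=(0.805600, 0.080000) → (0.985288, -0.081600)
0.230000: (0.985288, -0.081600); f=(0.989017, 0.080400) → (1.212762, -0.063108)
(x(0.46), y(0.46)) ≈ (1.2128, -0.0631)

1.2128, -0.0631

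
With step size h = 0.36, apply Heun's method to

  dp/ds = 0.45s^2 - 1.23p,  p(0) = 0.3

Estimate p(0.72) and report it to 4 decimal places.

Heun: k1 = f(s_n, p_n); k2 = f(s_n + h, p_n + h·k1); p_{n+1} = p_n + (h/2)·(k1 + k2).
s=0.000000, p=0.300000:
  k1 = f(0.000000, 0.300000) = -0.369000
  k2 = f(0.360000, 0.167160) = -0.147287
  p ← 0.300000 + (0.36/2)·(-0.369000 + (-0.147287)) = 0.207068
s=0.360000, p=0.207068:
  k1 = f(0.360000, 0.207068) = -0.196374
  k2 = f(0.720000, 0.136374) = 0.065540
  p ← 0.207068 + (0.36/2)·(-0.196374 + 0.065540) = 0.183518
p(0.72) ≈ 0.1835

0.1835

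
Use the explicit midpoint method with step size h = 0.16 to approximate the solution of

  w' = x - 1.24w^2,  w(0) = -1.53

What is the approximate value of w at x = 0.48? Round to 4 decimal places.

-7.4209

Midpoint: k1 = f(x_n, w_n); k2 = f(x_n + h/2, w_n + (h/2)·k1); w_{n+1} = w_n + h·k2.
x=0.000000, w=-1.530000:
  k1 = f(0.000000, -1.530000) = -2.902716
  k2 = f(0.080000, -1.762217) = -3.770708
  w ← -1.530000 + 0.16·(-3.770708) = -2.133313
x=0.160000, w=-2.133313:
  k1 = f(0.160000, -2.133313) = -5.483272
  k2 = f(0.240000, -2.571975) = -7.962669
  w ← -2.133313 + 0.16·(-7.962669) = -3.407340
x=0.320000, w=-3.407340:
  k1 = f(0.320000, -3.407340) = -14.076360
  k2 = f(0.400000, -4.533449) = -25.084680
  w ← -3.407340 + 0.16·(-25.084680) = -7.420889
w(0.48) ≈ -7.4209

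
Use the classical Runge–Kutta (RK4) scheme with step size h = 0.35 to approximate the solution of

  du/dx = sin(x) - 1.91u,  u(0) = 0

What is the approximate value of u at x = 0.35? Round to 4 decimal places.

RK4: k1 = f(x_n, u_n); k2 = f(x_n + h/2, u_n + (h/2)·k1); k3 = f(x_n + h/2, u_n + (h/2)·k2); k4 = f(x_n + h, u_n + h·k3); u_{n+1} = u_n + (h/6)·(k1 + 2k2 + 2k3 + k4).
x=0.000000, u=0.000000:
  k1 = f(0.000000, 0.000000) = 0.000000
  k2 = f(0.175000, 0.000000) = 0.174108
  k3 = f(0.175000, 0.030469) = 0.115912
  k4 = f(0.350000, 0.040569) = 0.265410
  u ← 0.000000 + (0.35/6)·(k1 + 2k2 + 2k3 + k4) = 0.049318
u(0.35) ≈ 0.0493

0.0493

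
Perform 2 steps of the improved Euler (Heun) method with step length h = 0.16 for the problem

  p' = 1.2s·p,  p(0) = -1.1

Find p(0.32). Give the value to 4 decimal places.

-1.1694

Heun: k1 = f(s_n, p_n); k2 = f(s_n + h, p_n + h·k1); p_{n+1} = p_n + (h/2)·(k1 + k2).
s=0.000000, p=-1.100000:
  k1 = f(0.000000, -1.100000) = 0.000000
  k2 = f(0.160000, -1.100000) = -0.211200
  p ← -1.100000 + (0.16/2)·(0.000000 + (-0.211200)) = -1.116896
s=0.160000, p=-1.116896:
  k1 = f(0.160000, -1.116896) = -0.214444
  k2 = f(0.320000, -1.151207) = -0.442064
  p ← -1.116896 + (0.16/2)·(-0.214444 + (-0.442064)) = -1.169417
p(0.32) ≈ -1.1694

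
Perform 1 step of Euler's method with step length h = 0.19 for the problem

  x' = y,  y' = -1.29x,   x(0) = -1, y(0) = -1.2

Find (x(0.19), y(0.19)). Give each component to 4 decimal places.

-1.2280, -0.9549

Euler on (x,y): x_{n+1} = x_n + h·x', y_{n+1} = y_n + h·y'.
0.000000: (-1.000000, -1.200000); f=(-1.200000, 1.290000) → (-1.228000, -0.954900)
(x(0.19), y(0.19)) ≈ (-1.2280, -0.9549)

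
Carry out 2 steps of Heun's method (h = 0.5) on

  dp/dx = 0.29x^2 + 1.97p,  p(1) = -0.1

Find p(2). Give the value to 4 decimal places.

0.7621

Heun: k1 = f(x_n, p_n); k2 = f(x_n + h, p_n + h·k1); p_{n+1} = p_n + (h/2)·(k1 + k2).
x=1.000000, p=-0.100000:
  k1 = f(1.000000, -0.100000) = 0.093000
  k2 = f(1.500000, -0.053500) = 0.547105
  p ← -0.100000 + (0.5/2)·(0.093000 + 0.547105) = 0.060026
x=1.500000, p=0.060026:
  k1 = f(1.500000, 0.060026) = 0.770752
  k2 = f(2.000000, 0.445402) = 2.037442
  p ← 0.060026 + (0.5/2)·(0.770752 + 2.037442) = 0.762075
p(2) ≈ 0.7621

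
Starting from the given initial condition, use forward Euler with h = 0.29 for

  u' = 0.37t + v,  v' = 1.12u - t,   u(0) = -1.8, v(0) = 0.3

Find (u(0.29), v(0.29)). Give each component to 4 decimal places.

-1.7130, -0.2846

Euler on (u,v): u_{n+1} = u_n + h·u', v_{n+1} = v_n + h·v'.
0.000000: (-1.800000, 0.300000); f=(0.300000, -2.016000) → (-1.713000, -0.284640)
(u(0.29), v(0.29)) ≈ (-1.7130, -0.2846)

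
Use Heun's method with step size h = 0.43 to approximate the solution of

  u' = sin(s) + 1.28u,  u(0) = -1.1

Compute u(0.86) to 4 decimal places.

-2.7316

Heun: k1 = f(s_n, u_n); k2 = f(s_n + h, u_n + h·k1); u_{n+1} = u_n + (h/2)·(k1 + k2).
s=0.000000, u=-1.100000:
  k1 = f(0.000000, -1.100000) = -1.408000
  k2 = f(0.430000, -1.705440) = -1.766092
  u ← -1.100000 + (0.43/2)·(-1.408000 + (-1.766092)) = -1.782430
s=0.430000, u=-1.782430:
  k1 = f(0.430000, -1.782430) = -1.864639
  k2 = f(0.860000, -2.584225) = -2.549965
  u ← -1.782430 + (0.43/2)·(-1.864639 + (-2.549965)) = -2.731570
u(0.86) ≈ -2.7316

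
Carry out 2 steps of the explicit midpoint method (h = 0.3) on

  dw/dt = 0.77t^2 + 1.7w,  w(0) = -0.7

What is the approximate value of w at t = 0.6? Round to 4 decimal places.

Midpoint: k1 = f(t_n, w_n); k2 = f(t_n + h/2, w_n + (h/2)·k1); w_{n+1} = w_n + h·k2.
t=0.000000, w=-0.700000:
  k1 = f(0.000000, -0.700000) = -1.190000
  k2 = f(0.150000, -0.878500) = -1.476125
  w ← -0.700000 + 0.3·(-1.476125) = -1.142837
t=0.300000, w=-1.142837:
  k1 = f(0.300000, -1.142837) = -1.873524
  k2 = f(0.450000, -1.423866) = -2.264647
  w ← -1.142837 + 0.3·(-2.264647) = -1.822232
w(0.6) ≈ -1.8222

-1.8222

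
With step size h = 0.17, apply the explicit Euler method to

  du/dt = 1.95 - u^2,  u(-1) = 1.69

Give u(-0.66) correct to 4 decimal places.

Euler: u_{n+1} = u_n + h·f(t_n, u_n).
t=-1.000000, u=1.690000: f=-0.906100 → u ← 1.690000 + 0.17·(-0.906100) = 1.535963
t=-0.830000, u=1.535963: f=-0.409182 → u ← 1.535963 + 0.17·(-0.409182) = 1.466402
u(-0.66) ≈ 1.4664

1.4664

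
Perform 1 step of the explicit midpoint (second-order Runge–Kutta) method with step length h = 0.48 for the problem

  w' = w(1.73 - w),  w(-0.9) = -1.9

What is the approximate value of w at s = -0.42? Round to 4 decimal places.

Midpoint: k1 = f(s_n, w_n); k2 = f(s_n + h/2, w_n + (h/2)·k1); w_{n+1} = w_n + h·k2.
s=-0.900000, w=-1.900000:
  k1 = f(-0.900000, -1.900000) = -6.897000
  k2 = f(-0.660000, -3.555280) = -18.790650
  w ← -1.900000 + 0.48·(-18.790650) = -10.919512
w(-0.42) ≈ -10.9195

-10.9195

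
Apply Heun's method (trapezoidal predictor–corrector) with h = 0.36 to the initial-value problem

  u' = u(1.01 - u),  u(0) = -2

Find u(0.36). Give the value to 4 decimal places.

Heun: k1 = f(x_n, u_n); k2 = f(x_n + h, u_n + h·k1); u_{n+1} = u_n + (h/2)·(k1 + k2).
x=0.000000, u=-2.000000:
  k1 = f(0.000000, -2.000000) = -6.020000
  k2 = f(0.360000, -4.167200) = -21.574428
  u ← -2.000000 + (0.36/2)·(-6.020000 + (-21.574428)) = -6.966997
u(0.36) ≈ -6.9670

-6.9670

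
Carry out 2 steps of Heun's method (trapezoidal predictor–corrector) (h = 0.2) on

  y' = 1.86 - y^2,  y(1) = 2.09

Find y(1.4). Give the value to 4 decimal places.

Heun: k1 = f(x_n, y_n); k2 = f(x_n + h, y_n + h·k1); y_{n+1} = y_n + (h/2)·(k1 + k2).
x=1.000000, y=2.090000:
  k1 = f(1.000000, 2.090000) = -2.508100
  k2 = f(1.200000, 1.588380) = -0.662951
  y ← 2.090000 + (0.2/2)·(-2.508100 + (-0.662951)) = 1.772895
x=1.200000, y=1.772895:
  k1 = f(1.200000, 1.772895) = -1.283156
  k2 = f(1.400000, 1.516264) = -0.439055
  y ← 1.772895 + (0.2/2)·(-1.283156 + (-0.439055)) = 1.600674
y(1.4) ≈ 1.6007

1.6007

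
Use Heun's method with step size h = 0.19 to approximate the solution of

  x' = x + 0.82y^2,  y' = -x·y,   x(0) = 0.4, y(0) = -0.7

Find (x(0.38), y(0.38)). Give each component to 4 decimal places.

0.7413, -0.5657

Heun on (x,y): k1 = f(t_n, state_n); k2 = f(t_n + h, state_n + h·k1); state_{n+1} = state_n + (h/2)·(k1 + k2).
0.000000: (0.400000, -0.700000)
  k1 = (0.801800, 0.280000)
  predictor → (0.552342, -0.646800)
  k2 = (0.895389, 0.357255)
  → (0.561233, -0.639461)
0.190000: (0.561233, -0.639461)
  k1 = (0.896539, 0.358886)
  predictor → (0.731575, -0.571272)
  k2 = (0.999184, 0.417929)
  → (0.741327, -0.565663)
(x(0.38), y(0.38)) ≈ (0.7413, -0.5657)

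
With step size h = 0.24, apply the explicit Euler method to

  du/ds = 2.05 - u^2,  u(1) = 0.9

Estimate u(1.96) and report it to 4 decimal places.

1.4226

Euler: u_{n+1} = u_n + h·f(s_n, u_n).
s=1.000000, u=0.900000: f=1.240000 → u ← 0.900000 + 0.24·1.240000 = 1.197600
s=1.240000, u=1.197600: f=0.615754 → u ← 1.197600 + 0.24·0.615754 = 1.345381
s=1.480000, u=1.345381: f=0.239950 → u ← 1.345381 + 0.24·0.239950 = 1.402969
s=1.720000, u=1.402969: f=0.081678 → u ← 1.402969 + 0.24·0.081678 = 1.422572
u(1.96) ≈ 1.4226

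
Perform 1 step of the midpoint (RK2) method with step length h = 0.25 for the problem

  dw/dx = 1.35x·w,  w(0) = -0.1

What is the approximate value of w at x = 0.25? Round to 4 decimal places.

-0.1042

Midpoint: k1 = f(x_n, w_n); k2 = f(x_n + h/2, w_n + (h/2)·k1); w_{n+1} = w_n + h·k2.
x=0.000000, w=-0.100000:
  k1 = f(0.000000, -0.100000) = 0.000000
  k2 = f(0.125000, -0.100000) = -0.016875
  w ← -0.100000 + 0.25·(-0.016875) = -0.104219
w(0.25) ≈ -0.1042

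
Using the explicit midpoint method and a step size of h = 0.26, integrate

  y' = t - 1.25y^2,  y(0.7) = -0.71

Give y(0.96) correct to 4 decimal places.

Midpoint: k1 = f(t_n, y_n); k2 = f(t_n + h/2, y_n + (h/2)·k1); y_{n+1} = y_n + h·k2.
t=0.700000, y=-0.710000:
  k1 = f(0.700000, -0.710000) = 0.069875
  k2 = f(0.830000, -0.700916) = 0.215896
  y ← -0.710000 + 0.26·0.215896 = -0.653867
y(0.96) ≈ -0.6539

-0.6539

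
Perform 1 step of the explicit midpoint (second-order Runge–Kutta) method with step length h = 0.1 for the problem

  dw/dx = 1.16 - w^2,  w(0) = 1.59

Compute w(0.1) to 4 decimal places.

1.4745

Midpoint: k1 = f(x_n, w_n); k2 = f(x_n + h/2, w_n + (h/2)·k1); w_{n+1} = w_n + h·k2.
x=0.000000, w=1.590000:
  k1 = f(0.000000, 1.590000) = -1.368100
  k2 = f(0.050000, 1.521595) = -1.155251
  w ← 1.590000 + 0.1·(-1.155251) = 1.474475
w(0.1) ≈ 1.4745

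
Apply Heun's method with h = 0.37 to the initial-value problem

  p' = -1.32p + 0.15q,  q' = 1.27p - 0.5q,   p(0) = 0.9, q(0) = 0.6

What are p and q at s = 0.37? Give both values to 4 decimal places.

Heun on (p,q): k1 = f(s_n, state_n); k2 = f(s_n + h, state_n + h·k1); state_{n+1} = state_n + (h/2)·(k1 + k2).
0.000000: (0.900000, 0.600000)
  k1 = (-1.098000, 0.843000)
  predictor → (0.493740, 0.911910)
  k2 = (-0.514950, 0.171095)
  → (0.601604, 0.787608)
(p(0.37), q(0.37)) ≈ (0.6016, 0.7876)

0.6016, 0.7876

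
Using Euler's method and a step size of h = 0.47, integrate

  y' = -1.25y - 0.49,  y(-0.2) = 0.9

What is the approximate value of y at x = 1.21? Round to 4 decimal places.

-0.3013

Euler: y_{n+1} = y_n + h·f(x_n, y_n).
x=-0.200000, y=0.900000: f=-1.615000 → y ← 0.900000 + 0.47·(-1.615000) = 0.140950
x=0.270000, y=0.140950: f=-0.666188 → y ← 0.140950 + 0.47·(-0.666188) = -0.172158
x=0.740000, y=-0.172158: f=-0.274802 → y ← -0.172158 + 0.47·(-0.274802) = -0.301315
y(1.21) ≈ -0.3013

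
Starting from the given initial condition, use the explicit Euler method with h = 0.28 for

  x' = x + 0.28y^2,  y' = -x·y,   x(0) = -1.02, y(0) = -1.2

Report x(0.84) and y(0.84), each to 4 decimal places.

-1.3833, -2.8301

Euler on (x,y): x_{n+1} = x_n + h·x', y_{n+1} = y_n + h·y'.
0.000000: (-1.020000, -1.200000); f=(-0.616800, -1.224000) → (-1.192704, -1.542720)
0.280000: (-1.192704, -1.542720); f=(-0.526308, -1.840008) → (-1.340070, -2.057922)
0.560000: (-1.340070, -2.057922); f=(-0.154258, -2.757761) → (-1.383263, -2.830095)
(x(0.84), y(0.84)) ≈ (-1.3833, -2.8301)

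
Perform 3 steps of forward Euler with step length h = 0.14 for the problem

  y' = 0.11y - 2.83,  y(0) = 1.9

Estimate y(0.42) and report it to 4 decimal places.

0.7821

Euler: y_{n+1} = y_n + h·f(s_n, y_n).
s=0.000000, y=1.900000: f=-2.621000 → y ← 1.900000 + 0.14·(-2.621000) = 1.533060
s=0.140000, y=1.533060: f=-2.661363 → y ← 1.533060 + 0.14·(-2.661363) = 1.160469
s=0.280000, y=1.160469: f=-2.702348 → y ← 1.160469 + 0.14·(-2.702348) = 0.782140
y(0.42) ≈ 0.7821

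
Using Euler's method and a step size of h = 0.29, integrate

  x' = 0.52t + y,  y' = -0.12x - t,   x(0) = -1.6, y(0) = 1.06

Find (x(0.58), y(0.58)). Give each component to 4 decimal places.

Euler on (x,y): x_{n+1} = x_n + h·x', y_{n+1} = y_n + h·y'.
0.000000: (-1.600000, 1.060000); f=(1.060000, 0.192000) → (-1.292600, 1.115680)
0.290000: (-1.292600, 1.115680); f=(1.266480, -0.134888) → (-0.925321, 1.076562)
(x(0.58), y(0.58)) ≈ (-0.9253, 1.0766)

-0.9253, 1.0766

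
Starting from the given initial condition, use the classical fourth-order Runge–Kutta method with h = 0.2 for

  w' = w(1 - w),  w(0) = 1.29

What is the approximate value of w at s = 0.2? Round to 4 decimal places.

1.2256

RK4: k1 = f(s_n, w_n); k2 = f(s_n + h/2, w_n + (h/2)·k1); k3 = f(s_n + h/2, w_n + (h/2)·k2); k4 = f(s_n + h, w_n + h·k3); w_{n+1} = w_n + (h/6)·(k1 + 2k2 + 2k3 + k4).
s=0.000000, w=1.290000:
  k1 = f(0.000000, 1.290000) = -0.374100
  k2 = f(0.100000, 1.252590) = -0.316392
  k3 = f(0.100000, 1.258361) = -0.325111
  k4 = f(0.200000, 1.224978) = -0.275593
  w ← 1.290000 + (0.2/6)·(k1 + 2k2 + 2k3 + k4) = 1.225577
w(0.2) ≈ 1.2256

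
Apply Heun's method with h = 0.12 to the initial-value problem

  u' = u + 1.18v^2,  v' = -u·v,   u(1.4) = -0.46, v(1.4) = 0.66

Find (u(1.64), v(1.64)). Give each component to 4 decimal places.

-0.4301, 0.7351

Heun on (u,v): k1 = f(s_n, state_n); k2 = f(s_n + h, state_n + h·k1); state_{n+1} = state_n + (h/2)·(k1 + k2).
1.400000: (-0.460000, 0.660000)
  k1 = (0.054008, 0.303600)
  predictor → (-0.453519, 0.696432)
  k2 = (0.118802, 0.315845)
  → (-0.449631, 0.697167)
1.520000: (-0.449631, 0.697167)
  k1 = (0.123897, 0.313468)
  predictor → (-0.434764, 0.734783)
  k2 = (0.202325, 0.319457)
  → (-0.430058, 0.735142)
(u(1.64), v(1.64)) ≈ (-0.4301, 0.7351)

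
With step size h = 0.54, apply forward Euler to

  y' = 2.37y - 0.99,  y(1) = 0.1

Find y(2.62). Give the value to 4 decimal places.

-3.3470

Euler: y_{n+1} = y_n + h·f(t_n, y_n).
t=1.000000, y=0.100000: f=-0.753000 → y ← 0.100000 + 0.54·(-0.753000) = -0.306620
t=1.540000, y=-0.306620: f=-1.716689 → y ← -0.306620 + 0.54·(-1.716689) = -1.233632
t=2.080000, y=-1.233632: f=-3.913708 → y ← -1.233632 + 0.54·(-3.913708) = -3.347035
y(2.62) ≈ -3.3470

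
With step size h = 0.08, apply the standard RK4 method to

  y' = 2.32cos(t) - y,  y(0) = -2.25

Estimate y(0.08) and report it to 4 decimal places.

RK4: k1 = f(t_n, y_n); k2 = f(t_n + h/2, y_n + (h/2)·k1); k3 = f(t_n + h/2, y_n + (h/2)·k2); k4 = f(t_n + h, y_n + h·k3); y_{n+1} = y_n + (h/6)·(k1 + 2k2 + 2k3 + k4).
t=0.000000, y=-2.250000:
  k1 = f(0.000000, -2.250000) = 4.570000
  k2 = f(0.040000, -2.067200) = 4.385344
  k3 = f(0.040000, -2.074586) = 4.392730
  k4 = f(0.080000, -1.898582) = 4.211162
  y ← -2.250000 + (0.08/6)·(k1 + 2k2 + 2k3 + k4) = -1.898836
y(0.08) ≈ -1.8988

-1.8988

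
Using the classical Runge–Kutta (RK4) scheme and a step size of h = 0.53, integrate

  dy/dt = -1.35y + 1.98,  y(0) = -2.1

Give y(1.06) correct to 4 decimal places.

RK4: k1 = f(t_n, y_n); k2 = f(t_n + h/2, y_n + (h/2)·k1); k3 = f(t_n + h/2, y_n + (h/2)·k2); k4 = f(t_n + h, y_n + h·k3); y_{n+1} = y_n + (h/6)·(k1 + 2k2 + 2k3 + k4).
t=0.000000, y=-2.100000:
  k1 = f(0.000000, -2.100000) = 4.815000
  k2 = f(0.265000, -0.824025) = 3.092434
  k3 = f(0.265000, -1.280505) = 3.708682
  k4 = f(0.530000, -0.134399) = 2.161438
  y ← -2.100000 + (0.53/6)·(k1 + 2k2 + 2k3 + k4) = -0.282218
t=0.530000, y=-0.282218:
  k1 = f(0.530000, -0.282218) = 2.360994
  k2 = f(0.795000, 0.343446) = 1.516348
  k3 = f(0.795000, 0.119615) = 1.818520
  k4 = f(1.060000, 0.681598) = 1.059843
  y ← -0.282218 + (0.53/6)·(k1 + 2k2 + 2k3 + k4) = 0.609116
y(1.06) ≈ 0.6091

0.6091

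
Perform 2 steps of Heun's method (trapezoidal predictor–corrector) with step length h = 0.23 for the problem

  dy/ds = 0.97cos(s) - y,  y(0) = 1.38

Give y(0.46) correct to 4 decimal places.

1.2139

Heun: k1 = f(s_n, y_n); k2 = f(s_n + h, y_n + h·k1); y_{n+1} = y_n + (h/2)·(k1 + k2).
s=0.000000, y=1.380000:
  k1 = f(0.000000, 1.380000) = -0.410000
  k2 = f(0.230000, 1.285700) = -0.341244
  y ← 1.380000 + (0.23/2)·(-0.410000 + (-0.341244)) = 1.293607
s=0.230000, y=1.293607:
  k1 = f(0.230000, 1.293607) = -0.349151
  k2 = f(0.460000, 1.213302) = -0.344131
  y ← 1.293607 + (0.23/2)·(-0.349151 + (-0.344131)) = 1.213880
y(0.46) ≈ 1.2139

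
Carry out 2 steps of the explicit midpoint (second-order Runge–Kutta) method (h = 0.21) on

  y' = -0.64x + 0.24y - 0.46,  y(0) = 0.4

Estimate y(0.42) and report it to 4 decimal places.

Midpoint: k1 = f(x_n, y_n); k2 = f(x_n + h/2, y_n + (h/2)·k1); y_{n+1} = y_n + h·k2.
x=0.000000, y=0.400000:
  k1 = f(0.000000, 0.400000) = -0.364000
  k2 = f(0.105000, 0.361780) = -0.440373
  y ← 0.400000 + 0.21·(-0.440373) = 0.307522
x=0.210000, y=0.307522:
  k1 = f(0.210000, 0.307522) = -0.520595
  k2 = f(0.315000, 0.252859) = -0.600914
  y ← 0.307522 + 0.21·(-0.600914) = 0.181330
y(0.42) ≈ 0.1813

0.1813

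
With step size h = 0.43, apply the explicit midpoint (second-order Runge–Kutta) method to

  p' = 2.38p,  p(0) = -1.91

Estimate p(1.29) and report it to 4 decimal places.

Midpoint: k1 = f(x_n, p_n); k2 = f(x_n + h/2, p_n + (h/2)·k1); p_{n+1} = p_n + h·k2.
x=0.000000, p=-1.910000:
  k1 = f(0.000000, -1.910000) = -4.545800
  k2 = f(0.215000, -2.887347) = -6.871886
  p ← -1.910000 + 0.43·(-6.871886) = -4.864911
x=0.430000, p=-4.864911:
  k1 = f(0.430000, -4.864911) = -11.578488
  k2 = f(0.645000, -7.354286) = -17.503200
  p ← -4.864911 + 0.43·(-17.503200) = -12.391287
x=0.860000, p=-12.391287:
  k1 = f(0.860000, -12.391287) = -29.491263
  k2 = f(1.075000, -18.731909) = -44.581943
  p ← -12.391287 + 0.43·(-44.581943) = -31.561522
p(1.29) ≈ -31.5615

-31.5615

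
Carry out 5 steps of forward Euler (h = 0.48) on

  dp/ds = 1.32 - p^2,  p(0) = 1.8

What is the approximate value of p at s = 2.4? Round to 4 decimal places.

1.1489

Euler: p_{n+1} = p_n + h·f(s_n, p_n).
s=0.000000, p=1.800000: f=-1.920000 → p ← 1.800000 + 0.48·(-1.920000) = 0.878400
s=0.480000, p=0.878400: f=0.548413 → p ← 0.878400 + 0.48·0.548413 = 1.141638
s=0.960000, p=1.141638: f=0.016662 → p ← 1.141638 + 0.48·0.016662 = 1.149636
s=1.440000, p=1.149636: f=-0.001663 → p ← 1.149636 + 0.48·(-0.001663) = 1.148838
s=1.920000, p=1.148838: f=0.000172 → p ← 1.148838 + 0.48·0.000172 = 1.148920
p(2.4) ≈ 1.1489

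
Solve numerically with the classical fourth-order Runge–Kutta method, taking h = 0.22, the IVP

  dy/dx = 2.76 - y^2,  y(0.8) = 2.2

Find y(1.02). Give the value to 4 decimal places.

1.9020

RK4: k1 = f(x_n, y_n); k2 = f(x_n + h/2, y_n + (h/2)·k1); k3 = f(x_n + h/2, y_n + (h/2)·k2); k4 = f(x_n + h, y_n + h·k3); y_{n+1} = y_n + (h/6)·(k1 + 2k2 + 2k3 + k4).
x=0.800000, y=2.200000:
  k1 = f(0.800000, 2.200000) = -2.080000
  k2 = f(0.910000, 1.971200) = -1.125629
  k3 = f(0.910000, 2.076181) = -1.550527
  k4 = f(1.020000, 1.858884) = -0.695450
  y ← 2.200000 + (0.22/6)·(k1 + 2k2 + 2k3 + k4) = 1.901982
y(1.02) ≈ 1.9020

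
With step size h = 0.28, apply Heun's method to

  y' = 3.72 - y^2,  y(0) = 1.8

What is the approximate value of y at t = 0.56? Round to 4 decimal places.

Heun: k1 = f(t_n, y_n); k2 = f(t_n + h, y_n + h·k1); y_{n+1} = y_n + (h/2)·(k1 + k2).
t=0.000000, y=1.800000:
  k1 = f(0.000000, 1.800000) = 0.480000
  k2 = f(0.280000, 1.934400) = -0.021903
  y ← 1.800000 + (0.28/2)·(0.480000 + (-0.021903)) = 1.864134
t=0.280000, y=1.864134:
  k1 = f(0.280000, 1.864134) = 0.245006
  k2 = f(0.560000, 1.932735) = -0.015466
  y ← 1.864134 + (0.28/2)·(0.245006 + (-0.015466)) = 1.896269
y(0.56) ≈ 1.8963

1.8963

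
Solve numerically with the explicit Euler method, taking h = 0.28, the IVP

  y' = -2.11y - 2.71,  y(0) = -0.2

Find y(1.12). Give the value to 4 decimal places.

Euler: y_{n+1} = y_n + h·f(x_n, y_n).
x=0.000000, y=-0.200000: f=-2.288000 → y ← -0.200000 + 0.28·(-2.288000) = -0.840640
x=0.280000, y=-0.840640: f=-0.936250 → y ← -0.840640 + 0.28·(-0.936250) = -1.102790
x=0.560000, y=-1.102790: f=-0.383113 → y ← -1.102790 + 0.28·(-0.383113) = -1.210062
x=0.840000, y=-1.210062: f=-0.156770 → y ← -1.210062 + 0.28·(-0.156770) = -1.253957
y(1.12) ≈ -1.2540

-1.2540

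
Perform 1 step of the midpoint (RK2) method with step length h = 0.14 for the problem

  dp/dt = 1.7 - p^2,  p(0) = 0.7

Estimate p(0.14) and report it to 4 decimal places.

0.8518

Midpoint: k1 = f(t_n, p_n); k2 = f(t_n + h/2, p_n + (h/2)·k1); p_{n+1} = p_n + h·k2.
t=0.000000, p=0.700000:
  k1 = f(0.000000, 0.700000) = 1.210000
  k2 = f(0.070000, 0.784700) = 1.084246
  p ← 0.700000 + 0.14·1.084246 = 0.851794
p(0.14) ≈ 0.8518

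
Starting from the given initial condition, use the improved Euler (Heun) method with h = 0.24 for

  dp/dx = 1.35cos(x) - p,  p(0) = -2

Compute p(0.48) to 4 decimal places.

-0.7599

Heun: k1 = f(x_n, p_n); k2 = f(x_n + h, p_n + h·k1); p_{n+1} = p_n + (h/2)·(k1 + k2).
x=0.000000, p=-2.000000:
  k1 = f(0.000000, -2.000000) = 3.350000
  k2 = f(0.240000, -1.196000) = 2.507306
  p ← -2.000000 + (0.24/2)·(3.350000 + 2.507306) = -1.297123
x=0.240000, p=-1.297123:
  k1 = f(0.240000, -1.297123) = 2.608430
  k2 = f(0.480000, -0.671100) = 1.868543
  p ← -1.297123 + (0.24/2)·(2.608430 + 1.868543) = -0.759887
p(0.48) ≈ -0.7599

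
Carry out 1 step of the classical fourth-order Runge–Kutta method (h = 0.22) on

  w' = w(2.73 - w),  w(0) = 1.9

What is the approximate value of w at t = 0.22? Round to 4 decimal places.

RK4: k1 = f(t_n, w_n); k2 = f(t_n + h/2, w_n + (h/2)·k1); k3 = f(t_n + h/2, w_n + (h/2)·k2); k4 = f(t_n + h, w_n + h·k3); w_{n+1} = w_n + (h/6)·(k1 + 2k2 + 2k3 + k4).
t=0.000000, w=1.900000:
  k1 = f(0.000000, 1.900000) = 1.577000
  k2 = f(0.110000, 2.073470) = 1.361295
  k3 = f(0.110000, 2.049742) = 1.394353
  k4 = f(0.220000, 2.206758) = 1.154669
  w ← 1.900000 + (0.22/6)·(k1 + 2k2 + 2k3 + k4) = 2.202242
w(0.22) ≈ 2.2022

2.2022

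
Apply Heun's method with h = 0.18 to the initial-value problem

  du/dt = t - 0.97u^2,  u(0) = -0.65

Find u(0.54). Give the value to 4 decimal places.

Heun: k1 = f(t_n, u_n); k2 = f(t_n + h, u_n + h·k1); u_{n+1} = u_n + (h/2)·(k1 + k2).
t=0.000000, u=-0.650000:
  k1 = f(0.000000, -0.650000) = -0.409825
  k2 = f(0.180000, -0.723769) = -0.328126
  u ← -0.650000 + (0.18/2)·(-0.409825 + (-0.328126)) = -0.716416
t=0.180000, u=-0.716416:
  k1 = f(0.180000, -0.716416) = -0.317854
  k2 = f(0.360000, -0.773629) = -0.220547
  u ← -0.716416 + (0.18/2)·(-0.317854 + (-0.220547)) = -0.764872
t=0.360000, u=-0.764872:
  k1 = f(0.360000, -0.764872) = -0.207478
  k2 = f(0.540000, -0.802218) = -0.084247
  u ← -0.764872 + (0.18/2)·(-0.207478 + (-0.084247)) = -0.791127
u(0.54) ≈ -0.7911

-0.7911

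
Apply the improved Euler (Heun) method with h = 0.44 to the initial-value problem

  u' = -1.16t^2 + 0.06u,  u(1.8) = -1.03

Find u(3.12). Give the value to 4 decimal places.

-10.9565

Heun: k1 = f(t_n, u_n); k2 = f(t_n + h, u_n + h·k1); u_{n+1} = u_n + (h/2)·(k1 + k2).
t=1.800000, u=-1.030000:
  k1 = f(1.800000, -1.030000) = -3.820200
  k2 = f(2.240000, -2.710888) = -5.983069
  u ← -1.030000 + (0.44/2)·(-3.820200 + (-5.983069)) = -3.186719
t=2.240000, u=-3.186719:
  k1 = f(2.240000, -3.186719) = -6.011619
  k2 = f(2.680000, -5.831832) = -8.681494
  u ← -3.186719 + (0.44/2)·(-6.011619 + (-8.681494)) = -6.419204
t=2.680000, u=-6.419204:
  k1 = f(2.680000, -6.419204) = -8.716736
  k2 = f(3.120000, -10.254568) = -11.907178
  u ← -6.419204 + (0.44/2)·(-8.716736 + (-11.907178)) = -10.956465
u(3.12) ≈ -10.9565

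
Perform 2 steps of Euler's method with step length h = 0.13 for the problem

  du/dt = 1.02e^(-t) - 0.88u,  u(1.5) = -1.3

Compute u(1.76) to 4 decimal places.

-0.9674

Euler: u_{n+1} = u_n + h·f(t_n, u_n).
t=1.500000, u=-1.300000: f=1.371593 → u ← -1.300000 + 0.13·1.371593 = -1.121693
t=1.630000, u=-1.121693: f=1.186938 → u ← -1.121693 + 0.13·1.186938 = -0.967391
u(1.76) ≈ -0.9674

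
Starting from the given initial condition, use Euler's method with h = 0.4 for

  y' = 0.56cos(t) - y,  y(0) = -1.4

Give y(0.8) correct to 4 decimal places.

Euler: y_{n+1} = y_n + h·f(t_n, y_n).
t=0.000000, y=-1.400000: f=1.960000 → y ← -1.400000 + 0.4·1.960000 = -0.616000
t=0.400000, y=-0.616000: f=1.131794 → y ← -0.616000 + 0.4·1.131794 = -0.163282
y(0.8) ≈ -0.1633

-0.1633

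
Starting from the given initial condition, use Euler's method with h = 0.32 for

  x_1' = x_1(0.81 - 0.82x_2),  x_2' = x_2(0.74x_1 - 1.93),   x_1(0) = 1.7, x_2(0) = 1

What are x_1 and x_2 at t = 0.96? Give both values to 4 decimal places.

Euler on (x_1,x_2): x_1_{n+1} = x_1_n + h·x_1', x_2_{n+1} = x_2_n + h·x_2'.
0.000000: (1.700000, 1.000000); f=(-0.017000, -0.672000) → (1.694560, 0.784960)
0.320000: (1.694560, 0.784960); f=(0.281861, -0.530653) → (1.784755, 0.615151)
0.640000: (1.784755, 0.615151); f=(0.545379, -0.374800) → (1.959277, 0.495215)
(x_1(0.96), x_2(0.96)) ≈ (1.9593, 0.4952)

1.9593, 0.4952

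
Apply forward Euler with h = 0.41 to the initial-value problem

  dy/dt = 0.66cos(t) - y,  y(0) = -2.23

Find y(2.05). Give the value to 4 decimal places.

Euler: y_{n+1} = y_n + h·f(t_n, y_n).
t=0.000000, y=-2.230000: f=2.890000 → y ← -2.230000 + 0.41·2.890000 = -1.045100
t=0.410000, y=-1.045100: f=1.650400 → y ← -1.045100 + 0.41·1.650400 = -0.368436
t=0.820000, y=-0.368436: f=0.818702 → y ← -0.368436 + 0.41·0.818702 = -0.032768
t=1.230000, y=-0.032768: f=0.253365 → y ← -0.032768 + 0.41·0.253365 = 0.071111
t=1.640000, y=0.071111: f=-0.116749 → y ← 0.071111 + 0.41·(-0.116749) = 0.023244
y(2.05) ≈ 0.0232

0.0232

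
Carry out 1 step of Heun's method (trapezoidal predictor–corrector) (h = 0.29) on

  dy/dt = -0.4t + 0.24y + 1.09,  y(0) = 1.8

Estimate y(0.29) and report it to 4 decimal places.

Heun: k1 = f(t_n, y_n); k2 = f(t_n + h, y_n + h·k1); y_{n+1} = y_n + (h/2)·(k1 + k2).
t=0.000000, y=1.800000:
  k1 = f(0.000000, 1.800000) = 1.522000
  k2 = f(0.290000, 2.241380) = 1.511931
  y ← 1.800000 + (0.29/2)·(1.522000 + 1.511931) = 2.239920
y(0.29) ≈ 2.2399

2.2399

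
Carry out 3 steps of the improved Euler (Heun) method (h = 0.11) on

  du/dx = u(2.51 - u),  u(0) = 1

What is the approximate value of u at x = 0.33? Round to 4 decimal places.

1.5108

Heun: k1 = f(x_n, u_n); k2 = f(x_n + h, u_n + h·k1); u_{n+1} = u_n + (h/2)·(k1 + k2).
x=0.000000, u=1.000000:
  k1 = f(0.000000, 1.000000) = 1.510000
  k2 = f(0.110000, 1.166100) = 1.567122
  u ← 1.000000 + (0.11/2)·(1.510000 + 1.567122) = 1.169242
x=0.110000, u=1.169242:
  k1 = f(0.110000, 1.169242) = 1.567671
  k2 = f(0.220000, 1.341685) = 1.567511
  u ← 1.169242 + (0.11/2)·(1.567671 + 1.567511) = 1.341677
x=0.220000, u=1.341677:
  k1 = f(0.220000, 1.341677) = 1.567512
  k2 = f(0.330000, 1.514103) = 1.507891
  u ← 1.341677 + (0.11/2)·(1.567512 + 1.507891) = 1.510824
u(0.33) ≈ 1.5108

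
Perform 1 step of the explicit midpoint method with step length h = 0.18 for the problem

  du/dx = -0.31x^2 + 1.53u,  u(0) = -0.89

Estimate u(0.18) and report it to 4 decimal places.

-1.1693

Midpoint: k1 = f(x_n, u_n); k2 = f(x_n + h/2, u_n + (h/2)·k1); u_{n+1} = u_n + h·k2.
x=0.000000, u=-0.890000:
  k1 = f(0.000000, -0.890000) = -1.361700
  k2 = f(0.090000, -1.012553) = -1.551717
  u ← -0.890000 + 0.18·(-1.551717) = -1.169309
u(0.18) ≈ -1.1693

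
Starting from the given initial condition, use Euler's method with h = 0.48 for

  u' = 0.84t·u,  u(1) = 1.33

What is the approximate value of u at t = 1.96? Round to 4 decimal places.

Euler: u_{n+1} = u_n + h·f(t_n, u_n).
t=1.000000, u=1.330000: f=1.117200 → u ← 1.330000 + 0.48·1.117200 = 1.866256
t=1.480000, u=1.866256: f=2.320129 → u ← 1.866256 + 0.48·2.320129 = 2.979918
u(1.96) ≈ 2.9799

2.9799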